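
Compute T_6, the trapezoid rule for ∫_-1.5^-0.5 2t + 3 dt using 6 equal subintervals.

1

Δt = (-0.5 − (-1.5))/6 = 1/6.
f(-1.5) = 0, f(-4/3) = 1/3, f(-7/6) = 2/3, f(-1) = 1, f(-5/6) = 4/3, f(-2/3) = 5/3, f(-0.5) = 2.
T_6 = (Δt/2)·[f(t_0) + 2f(t_1) + ... + 2f(t_{5}) + f(t_6)].
Sum = 1.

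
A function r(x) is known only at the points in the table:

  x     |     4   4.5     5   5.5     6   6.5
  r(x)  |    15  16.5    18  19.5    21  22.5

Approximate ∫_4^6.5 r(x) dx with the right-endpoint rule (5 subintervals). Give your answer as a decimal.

48.75

Δx = 0.5.
Sum = 0.5·[16.5 + 18 + 19.5 + 21 + 22.5] = 48.75.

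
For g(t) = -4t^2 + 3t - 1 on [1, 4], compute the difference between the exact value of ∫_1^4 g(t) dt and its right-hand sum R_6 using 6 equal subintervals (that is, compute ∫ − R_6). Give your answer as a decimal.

13.25

Exact integral: ∫_1^4 g(t) dt = -64.5.
R_6 = -77.75.
Error = -64.5 − (-77.75) = 13.25.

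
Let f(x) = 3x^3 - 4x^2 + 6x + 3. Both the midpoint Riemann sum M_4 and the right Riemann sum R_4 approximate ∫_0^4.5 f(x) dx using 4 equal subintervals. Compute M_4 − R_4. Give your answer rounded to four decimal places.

M_4 ≈ 252.584473.
R_4 ≈ 399.120117.
M_4 − R_4 ≈ -146.5356.

-146.5356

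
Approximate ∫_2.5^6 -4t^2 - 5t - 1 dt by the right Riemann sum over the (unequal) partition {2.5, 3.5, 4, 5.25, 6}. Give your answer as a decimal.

-413.125

Subinterval widths: 1, 0.5, 1.25, 0.75.
Right endpoints: 3.5, 4, 5.25, 6.
f(3.5) = -67.5, f(4) = -85, f(5.25) = -137.5, f(6) = -175.
Sum = Σ Δt_i · f(t_i).
Sum = -413.125.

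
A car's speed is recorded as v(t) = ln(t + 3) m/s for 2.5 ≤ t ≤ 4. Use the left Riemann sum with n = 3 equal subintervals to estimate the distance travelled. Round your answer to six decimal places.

2.684155

Δt = (4 − 2.5)/3 = 0.5.
Left endpoints: 2.5, 3, 3.5.
v(2.5) ≈ 1.704748, v(3) ≈ 1.791759, v(3.5) ≈ 1.871802.
Sum = Δt · [v(2.5) + v(3) + v(3.5)].
Sum ≈ 2.684155.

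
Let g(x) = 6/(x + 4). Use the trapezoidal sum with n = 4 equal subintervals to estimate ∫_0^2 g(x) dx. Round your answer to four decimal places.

Δx = (2 − 0)/4 = 0.5.
g(0) = 1.5, g(0.5) = 4/3, g(1) = 1.2, g(1.5) = 12/11, g(2) = 1.
T_4 = (Δx/2)·[g(x_0) + 2g(x_1) + 2g(x_2) + 2g(x_3) + g(x_4)].
Sum ≈ 2.4371.

2.4371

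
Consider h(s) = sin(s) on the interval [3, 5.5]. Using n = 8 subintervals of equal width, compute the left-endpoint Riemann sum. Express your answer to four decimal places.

-1.5525

Δs = (5.5 − 3)/8 = 0.3125.
Left endpoints: 3, 3.3125, 3.625, 3.9375, 4.25, 4.5625, 4.875, 5.1875.
h(3) ≈ 0.1411, h(3.3125) ≈ -0.1701, h(3.625) ≈ -0.4648, h(3.9375) ≈ -0.7145, h(4.25) ≈ -0.8950, h(4.5625) ≈ -0.9888, h(4.875) ≈ -0.9868, h(5.1875) ≈ -0.8892.
Sum = Δs · [h(3) + h(3.3125) + h(3.625) + ...].
Sum ≈ -1.5525.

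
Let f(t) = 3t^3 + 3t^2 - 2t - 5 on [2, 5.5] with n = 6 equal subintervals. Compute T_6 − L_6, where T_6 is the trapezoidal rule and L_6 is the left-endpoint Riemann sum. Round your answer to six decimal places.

T_6 ≈ 796.21657986.
L_6 ≈ 636.71137153.
T_6 − L_6 ≈ 159.505208.

159.505208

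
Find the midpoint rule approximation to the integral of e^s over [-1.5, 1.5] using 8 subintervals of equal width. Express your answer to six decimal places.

Δs = (1.5 − (-1.5))/8 = 0.375.
Midpoints: -1.3125, -0.9375, -0.5625, -0.1875, 0.1875, 0.5625, 0.9375, 1.3125.
f(-1.3125) ≈ 0.269146, f(-0.9375) ≈ 0.391606, f(-0.5625) ≈ 0.569783, f(-0.1875) ≈ 0.829029, f(0.1875) ≈ 1.206230, f(0.5625) ≈ 1.755055, f(0.9375) ≈ 2.553589, f(1.3125) ≈ 3.715451.
Sum = Δs · [f(-1.3125) + f(-0.9375) + f(-0.5625) + ...].
Sum ≈ 4.233708.

4.233708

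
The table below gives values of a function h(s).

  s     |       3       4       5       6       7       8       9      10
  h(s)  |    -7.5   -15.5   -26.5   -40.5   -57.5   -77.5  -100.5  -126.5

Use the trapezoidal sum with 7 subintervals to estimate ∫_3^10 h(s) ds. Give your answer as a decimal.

Δs = 1.
T_7 = (1/2)·[(-7.5) + 2·(-15.5) + 2·(-26.5) + 2·(-40.5) + 2·(-57.5) + 2·(-77.5) + 2·(-100.5) + (-126.5)] = -385.

-385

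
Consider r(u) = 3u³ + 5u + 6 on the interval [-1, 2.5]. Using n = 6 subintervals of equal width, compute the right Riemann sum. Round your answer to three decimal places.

83.663

Δu = (2.5 − (-1))/6 = 7/12.
Right endpoints: -5/12, 1/6, 0.75, 4/3, 23/12, 2.5.
r(-5/12) = 2131/576, r(1/6) = 493/72, r(0.75) = 11.015625, r(4/3) = 178/9, r(23/12) = 21143/576, r(2.5) = 65.375.
Sum = Δu · [r(-5/12) + r(1/6) + r(0.75) + ...].
Sum ≈ 83.663.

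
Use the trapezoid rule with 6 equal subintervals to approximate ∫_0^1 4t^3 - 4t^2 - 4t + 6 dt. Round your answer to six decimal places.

Δt = (1 − 0)/6 = 1/6.
f(0) = 6, f(1/6) = 283/54, f(1/3) = 118/27, f(0.5) = 3.5, f(2/3) = 74/27, f(5/6) = 119/54, f(1) = 2.
T_6 = (Δt/2)·[f(t_0) + 2f(t_1) + ... + 2f(t_{5}) + f(t_6)].
Sum ≈ 3.675926.

3.675926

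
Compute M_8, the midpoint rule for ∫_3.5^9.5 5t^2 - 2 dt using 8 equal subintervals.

1344.09375

Δt = (9.5 − 3.5)/8 = 0.75.
Midpoints: 3.875, 4.625, 5.375, 6.125, 6.875, 7.625, 8.375, 9.125.
f(3.875) = 73.078125, f(4.625) = 104.953125, f(5.375) = 142.453125, f(6.125) = 185.578125, f(6.875) = 234.328125, f(7.625) = 288.703125, f(8.375) = 348.703125, f(9.125) = 414.328125.
Sum = Δt · [f(3.875) + f(4.625) + f(5.375) + ...].
Sum = 1344.09375.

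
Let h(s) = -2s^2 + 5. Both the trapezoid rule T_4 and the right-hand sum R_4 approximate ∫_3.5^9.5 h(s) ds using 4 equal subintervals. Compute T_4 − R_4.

T_4 = -517.5.
R_4 = -634.5.
T_4 − R_4 = 117.

117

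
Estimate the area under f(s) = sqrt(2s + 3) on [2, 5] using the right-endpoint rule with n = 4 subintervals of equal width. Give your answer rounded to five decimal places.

9.80585

Δs = (5 − 2)/4 = 0.75.
Right endpoints: 2.75, 3.5, 4.25, 5.
f(2.75) ≈ 2.91548, f(3.5) ≈ 3.16228, f(4.25) ≈ 3.39116, f(5) ≈ 3.60555.
Sum = Δs · [f(2.75) + f(3.5) + f(4.25) + f(5)].
Sum ≈ 9.80585.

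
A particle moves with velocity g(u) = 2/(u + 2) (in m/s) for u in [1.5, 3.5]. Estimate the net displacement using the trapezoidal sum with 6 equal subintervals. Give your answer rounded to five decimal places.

Δu = (3.5 − 1.5)/6 = 1/3.
g(1.5) = 4/7, g(11/6) = 12/23, g(13/6) = 0.48, g(2.5) = 4/9, g(17/6) = 12/29, g(19/6) = 12/31, g(3.5) = 4/11.
T_6 = (Δu/2)·[g(u_0) + 2g(u_1) + ... + 2g(u_{5}) + g(u_6)].
Sum ≈ 0.90487.

0.90487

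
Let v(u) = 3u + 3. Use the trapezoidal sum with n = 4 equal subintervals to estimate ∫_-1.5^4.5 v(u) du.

Δu = (4.5 − (-1.5))/4 = 1.5.
v(-1.5) = -1.5, v(0) = 3, v(1.5) = 7.5, v(3) = 12, v(4.5) = 16.5.
T_4 = (Δu/2)·[v(u_0) + 2v(u_1) + 2v(u_2) + 2v(u_3) + v(u_4)].
Sum = 45.

45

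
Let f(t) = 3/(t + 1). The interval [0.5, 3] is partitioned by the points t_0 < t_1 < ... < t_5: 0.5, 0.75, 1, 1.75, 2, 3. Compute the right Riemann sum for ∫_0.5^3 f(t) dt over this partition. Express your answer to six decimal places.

Subinterval widths: 0.25, 0.25, 0.75, 0.25, 1.
Right endpoints: 0.75, 1, 1.75, 2, 3.
f(0.75) = 12/7, f(1) = 1.5, f(1.75) = 12/11, f(2) = 1, f(3) = 0.75.
Sum = Σ Δt_i · f(t_i).
Sum ≈ 2.621753.

2.621753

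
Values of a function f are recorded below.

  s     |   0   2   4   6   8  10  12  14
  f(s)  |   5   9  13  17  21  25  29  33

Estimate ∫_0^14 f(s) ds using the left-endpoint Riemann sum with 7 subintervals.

238

Δs = 2.
Sum = 2·[5 + 9 + 13 + 17 + 21 + 25 + 29] = 238.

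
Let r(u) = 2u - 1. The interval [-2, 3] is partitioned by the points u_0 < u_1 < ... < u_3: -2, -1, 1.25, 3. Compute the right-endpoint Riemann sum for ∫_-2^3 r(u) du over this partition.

Subinterval widths: 1, 2.25, 1.75.
Right endpoints: -1, 1.25, 3.
r(-1) = -3, r(1.25) = 1.5, r(3) = 5.
Sum = Σ Δu_i · r(u_i).
Sum = 9.125.

9.125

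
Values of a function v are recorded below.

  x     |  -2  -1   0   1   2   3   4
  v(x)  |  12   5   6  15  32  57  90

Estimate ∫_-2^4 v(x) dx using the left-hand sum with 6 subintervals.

Δx = 1.
Sum = 1·[12 + 5 + 6 + 15 + 32 + 57] = 127.

127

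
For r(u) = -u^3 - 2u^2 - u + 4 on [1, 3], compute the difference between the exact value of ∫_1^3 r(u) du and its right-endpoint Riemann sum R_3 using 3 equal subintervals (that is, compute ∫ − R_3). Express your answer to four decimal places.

15.8519

Exact integral: ∫_1^3 r(u) du ≈ -33.333333.
R_3 ≈ -49.185185.
Error ≈ -33.333333 − (-49.185185) ≈ 15.8519.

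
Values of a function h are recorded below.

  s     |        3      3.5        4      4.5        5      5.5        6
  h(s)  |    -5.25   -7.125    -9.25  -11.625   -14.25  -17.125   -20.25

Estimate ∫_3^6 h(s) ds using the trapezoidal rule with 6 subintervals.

-36.0625

Δs = 0.5.
T_6 = (0.5/2)·[(-5.25) + 2·(-7.125) + 2·(-9.25) + 2·(-11.625) + 2·(-14.25) + 2·(-17.125) + (-20.25)] = -36.0625.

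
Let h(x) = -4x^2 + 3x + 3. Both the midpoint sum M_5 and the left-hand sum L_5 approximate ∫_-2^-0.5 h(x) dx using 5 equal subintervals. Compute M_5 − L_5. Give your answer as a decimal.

M_5 = -11.58.
L_5 = -14.64.
M_5 − L_5 = 3.06.

3.06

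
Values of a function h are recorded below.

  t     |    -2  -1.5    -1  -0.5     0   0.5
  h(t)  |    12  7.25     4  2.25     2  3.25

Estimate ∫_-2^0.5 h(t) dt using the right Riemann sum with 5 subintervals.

Δt = 0.5.
Sum = 0.5·[7.25 + 4 + 2.25 + 2 + 3.25] = 9.375.

9.375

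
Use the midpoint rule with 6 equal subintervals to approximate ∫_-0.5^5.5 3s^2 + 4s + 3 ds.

243

Δs = (5.5 − (-0.5))/6 = 1.
Midpoints: 0, 1, 2, 3, 4, 5.
f(0) = 3, f(1) = 10, f(2) = 23, f(3) = 42, f(4) = 67, f(5) = 98.
Sum = Δs · [f(0) + f(1) + f(2) + ...].
Sum = 243.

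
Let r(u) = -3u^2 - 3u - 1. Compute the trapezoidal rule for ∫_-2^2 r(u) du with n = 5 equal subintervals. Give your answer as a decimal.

-21.28

Δu = (2 − (-2))/5 = 0.8.
r(-2) = -7, r(-1.2) = -1.72, r(-0.4) = -0.28, r(0.4) = -2.68, r(1.2) = -8.92, r(2) = -19.
T_5 = (Δu/2)·[r(u_0) + 2r(u_1) + ... + 2r(u_{4}) + r(u_5)].
Sum = -21.28.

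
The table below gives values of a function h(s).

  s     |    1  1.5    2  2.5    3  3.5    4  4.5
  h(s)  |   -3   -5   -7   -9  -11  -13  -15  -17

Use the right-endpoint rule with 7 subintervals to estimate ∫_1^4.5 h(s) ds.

Δs = 0.5.
Sum = 0.5·[(-5) + (-7) + (-9) + (-11) + (-13) + (-15) + (-17)] = -38.5.

-38.5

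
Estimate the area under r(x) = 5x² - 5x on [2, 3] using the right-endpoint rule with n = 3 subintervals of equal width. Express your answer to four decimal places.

Δx = (3 − 2)/3 = 1/3.
Right endpoints: 7/3, 8/3, 3.
r(7/3) = 140/9, r(8/3) = 200/9, r(3) = 30.
Sum = Δx · [r(7/3) + r(8/3) + r(3)].
Sum ≈ 22.5926.

22.5926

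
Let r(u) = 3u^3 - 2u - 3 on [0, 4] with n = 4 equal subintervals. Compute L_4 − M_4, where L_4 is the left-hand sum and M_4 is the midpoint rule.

L_4 = 84.
M_4 = 158.
L_4 − M_4 = -74.

-74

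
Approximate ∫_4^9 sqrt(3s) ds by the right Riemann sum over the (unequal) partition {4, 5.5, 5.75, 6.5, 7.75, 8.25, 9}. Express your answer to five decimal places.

Subinterval widths: 1.5, 0.25, 0.75, 1.25, 0.5, 0.75.
Right endpoints: 5.5, 5.75, 6.5, 7.75, 8.25, 9.
f(5.5) ≈ 4.06202, f(5.75) ≈ 4.15331, f(6.5) ≈ 4.41588, f(7.75) ≈ 4.82183, f(8.25) ≈ 4.97494, f(9) ≈ 5.19615.
Sum = Σ Δs_i · f(s_i).
Sum ≈ 22.85513.

22.85513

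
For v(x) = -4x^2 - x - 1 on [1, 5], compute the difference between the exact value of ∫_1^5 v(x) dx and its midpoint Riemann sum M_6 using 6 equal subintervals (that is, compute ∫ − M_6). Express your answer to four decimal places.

Exact integral: ∫_1^5 v(x) dx ≈ -181.333333.
M_6 ≈ -180.740741.
Error ≈ -181.333333 − (-180.740741) ≈ -0.5926.

-0.5926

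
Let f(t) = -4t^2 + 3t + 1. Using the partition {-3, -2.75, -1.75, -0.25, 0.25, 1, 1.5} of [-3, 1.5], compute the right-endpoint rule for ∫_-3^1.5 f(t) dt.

Subinterval widths: 0.25, 1, 1.5, 0.5, 0.75, 0.5.
Right endpoints: -2.75, -1.75, -0.25, 0.25, 1, 1.5.
f(-2.75) = -37.5, f(-1.75) = -16.5, f(-0.25) = 0, f(0.25) = 1.5, f(1) = 0, f(1.5) = -3.5.
Sum = Σ Δt_i · f(t_i).
Sum = -26.875.

-26.875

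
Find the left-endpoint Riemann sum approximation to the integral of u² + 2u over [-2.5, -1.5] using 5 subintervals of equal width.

0.29

Δu = (-1.5 − (-2.5))/5 = 0.2.
Left endpoints: -2.5, -2.3, -2.1, -1.9, -1.7.
f(-2.5) = 1.25, f(-2.3) = 0.69, f(-2.1) = 0.21, f(-1.9) = -0.19, f(-1.7) = -0.51.
Sum = Δu · [f(-2.5) + f(-2.3) + f(-2.1) + f(-1.9) + f(-1.7)].
Sum = 0.29.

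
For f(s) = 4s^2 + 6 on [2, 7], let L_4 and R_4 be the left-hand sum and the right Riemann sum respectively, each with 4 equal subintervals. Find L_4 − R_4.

L_4 = 369.375.
R_4 = 594.375.
L_4 − R_4 = -225.

-225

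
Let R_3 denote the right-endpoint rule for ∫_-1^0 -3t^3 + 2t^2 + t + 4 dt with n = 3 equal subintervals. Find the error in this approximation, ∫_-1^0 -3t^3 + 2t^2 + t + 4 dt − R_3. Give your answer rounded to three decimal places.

Exact integral: ∫_-1^0 f(t) dt ≈ 4.91667.
R_3 ≈ 4.37037.
Error ≈ 4.91667 − 4.37037 ≈ 0.546.

0.546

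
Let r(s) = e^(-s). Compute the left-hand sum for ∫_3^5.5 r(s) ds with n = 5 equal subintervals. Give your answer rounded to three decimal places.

0.058

Δs = (5.5 − 3)/5 = 0.5.
Left endpoints: 3, 3.5, 4, 4.5, 5.
r(3) ≈ 0.050, r(3.5) ≈ 0.030, r(4) ≈ 0.018, r(4.5) ≈ 0.011, r(5) ≈ 0.007.
Sum = Δs · [r(3) + r(3.5) + r(4) + r(4.5) + r(5)].
Sum ≈ 0.058.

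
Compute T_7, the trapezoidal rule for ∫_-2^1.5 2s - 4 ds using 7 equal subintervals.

-15.75

Δs = (1.5 − (-2))/7 = 0.5.
f(-2) = -8, f(-1.5) = -7, f(-1) = -6, f(-0.5) = -5, f(0) = -4, f(0.5) = -3, f(1) = -2, f(1.5) = -1.
T_7 = (Δs/2)·[f(s_0) + 2f(s_1) + ... + 2f(s_{6}) + f(s_7)].
Sum = -15.75.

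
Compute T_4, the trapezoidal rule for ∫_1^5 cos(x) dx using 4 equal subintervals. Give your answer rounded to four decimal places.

Δx = (5 − 1)/4 = 1.
f(1) ≈ 0.5403, f(2) ≈ -0.4161, f(3) ≈ -0.9900, f(4) ≈ -0.6536, f(5) ≈ 0.2837.
T_4 = (Δx/2)·[f(x_0) + 2f(x_1) + 2f(x_2) + 2f(x_3) + f(x_4)].
Sum ≈ -1.6478.

-1.6478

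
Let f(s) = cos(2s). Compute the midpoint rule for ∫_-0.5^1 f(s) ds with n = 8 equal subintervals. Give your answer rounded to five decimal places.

0.88053

Δs = (1 − (-0.5))/8 = 0.1875.
Midpoints: -0.40625, -0.21875, -0.03125, 0.15625, 0.34375, 0.53125, 0.71875, 0.90625.
f(-0.40625) ≈ 0.68769, f(-0.21875) ≈ 0.90581, f(-0.03125) ≈ 0.99805, f(0.15625) ≈ 0.95157, f(0.34375) ≈ 0.77283, f(0.53125) ≈ 0.48669, f(0.71875) ≈ 0.13290, f(0.90625) ≈ -0.23936.
Sum = Δs · [f(-0.40625) + f(-0.21875) + f(-0.03125) + ...].
Sum ≈ 0.88053.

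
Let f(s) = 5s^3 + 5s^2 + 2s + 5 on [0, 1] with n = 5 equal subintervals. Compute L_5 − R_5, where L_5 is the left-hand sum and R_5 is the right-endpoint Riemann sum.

L_5 = 7.8.
R_5 = 10.2.
L_5 − R_5 = -2.4.

-2.4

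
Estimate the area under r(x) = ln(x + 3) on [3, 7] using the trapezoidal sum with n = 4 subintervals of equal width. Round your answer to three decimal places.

8.270

Δx = (7 − 3)/4 = 1.
r(3) ≈ 1.792, r(4) ≈ 1.946, r(5) ≈ 2.079, r(6) ≈ 2.197, r(7) ≈ 2.303.
T_4 = (Δx/2)·[r(x_0) + 2r(x_1) + 2r(x_2) + 2r(x_3) + r(x_4)].
Sum ≈ 8.270.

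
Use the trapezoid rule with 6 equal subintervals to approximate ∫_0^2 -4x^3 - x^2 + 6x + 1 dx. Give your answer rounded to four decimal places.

Δx = (2 − 0)/6 = 1/3.
f(0) = 1, f(1/3) = 74/27, f(2/3) = 91/27, f(1) = 2, f(4/3) = -61/27, f(5/3) = -278/27, f(2) = -23.
T_6 = (Δx/2)·[f(x_0) + 2f(x_1) + ... + 2f(x_{5}) + f(x_6)].
Sum ≈ -5.1481.

-5.1481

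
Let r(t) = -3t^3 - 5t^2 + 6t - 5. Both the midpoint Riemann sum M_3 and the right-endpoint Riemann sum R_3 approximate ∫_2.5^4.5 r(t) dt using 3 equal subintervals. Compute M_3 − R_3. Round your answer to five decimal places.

102.94444

M_3 ≈ -369.3796296.
R_3 ≈ -472.3240741.
M_3 − R_3 ≈ 102.94444.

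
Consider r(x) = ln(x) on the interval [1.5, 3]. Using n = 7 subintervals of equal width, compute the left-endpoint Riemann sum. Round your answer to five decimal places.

Δx = (3 − 1.5)/7 = 3/14.
Left endpoints: 1.5, 12/7, 27/14, 15/7, 33/14, 18/7, 39/14.
r(1.5) ≈ 0.40547, r(12/7) ≈ 0.53900, r(27/14) ≈ 0.65678, r(15/7) ≈ 0.76214, r(33/14) ≈ 0.85745, r(18/7) ≈ 0.94446, r(39/14) ≈ 1.02450.
Sum = Δx · [r(1.5) + r(12/7) + r(27/14) + ...].
Sum ≈ 1.11210.

1.11210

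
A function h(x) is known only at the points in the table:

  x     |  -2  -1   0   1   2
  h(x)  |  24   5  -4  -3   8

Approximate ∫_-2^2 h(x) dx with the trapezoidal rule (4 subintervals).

14

Δx = 1.
T_4 = (1/2)·[24 + 2·5 + 2·(-4) + 2·(-3) + 8] = 14.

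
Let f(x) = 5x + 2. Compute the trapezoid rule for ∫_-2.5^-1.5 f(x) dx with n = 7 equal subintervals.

-8

Δx = (-1.5 − (-2.5))/7 = 1/7.
f(-2.5) = -10.5, f(-33/14) = -137/14, f(-31/14) = -127/14, f(-29/14) = -117/14, f(-27/14) = -107/14, f(-25/14) = -97/14, f(-23/14) = -87/14, f(-1.5) = -5.5.
T_7 = (Δx/2)·[f(x_0) + 2f(x_1) + ... + 2f(x_{6}) + f(x_7)].
Sum = -8.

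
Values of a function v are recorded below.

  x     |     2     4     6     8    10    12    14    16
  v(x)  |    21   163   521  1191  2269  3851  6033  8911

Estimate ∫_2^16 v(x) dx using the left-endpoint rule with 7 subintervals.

Δx = 2.
Sum = 2·[21 + 163 + 521 + 1191 + 2269 + 3851 + 6033] = 28098.

28098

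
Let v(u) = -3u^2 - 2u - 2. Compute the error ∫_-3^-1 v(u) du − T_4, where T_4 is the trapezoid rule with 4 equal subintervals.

0.25

Exact integral: ∫_-3^-1 v(u) du = -22.
T_4 = -22.25.
Error = -22 − (-22.25) = 0.25.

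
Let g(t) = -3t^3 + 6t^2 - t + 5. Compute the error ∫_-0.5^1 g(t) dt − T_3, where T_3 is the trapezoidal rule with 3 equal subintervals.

-0.234375

Exact integral: ∫_-0.5^1 g(t) dt = 8.671875.
T_3 = 8.90625.
Error = 8.671875 − 8.90625 = -0.234375.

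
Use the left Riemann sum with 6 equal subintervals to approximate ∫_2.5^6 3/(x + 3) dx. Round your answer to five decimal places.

Δx = (6 − 2.5)/6 = 7/12.
Left endpoints: 2.5, 37/12, 11/3, 4.25, 29/6, 65/12.
f(2.5) = 6/11, f(37/12) = 36/73, f(11/3) = 0.45, f(4.25) = 12/29, f(29/6) = 18/47, f(65/12) = 36/101.
Sum = Δx · [f(2.5) + f(37/12) + f(11/3) + ...].
Sum ≈ 1.54106.

1.54106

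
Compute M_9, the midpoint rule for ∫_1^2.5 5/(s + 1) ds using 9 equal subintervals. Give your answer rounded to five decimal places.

2.79711

Δs = (2.5 − 1)/9 = 1/6.
Midpoints: 13/12, 1.25, 17/12, 19/12, 1.75, 23/12, 25/12, 2.25, 29/12.
f(13/12) = 2.4, f(1.25) = 20/9, f(17/12) = 60/29, f(19/12) = 60/31, f(1.75) = 20/11, f(23/12) = 12/7, f(25/12) = 60/37, f(2.25) = 20/13, f(29/12) = 60/41.
Sum = Δs · [f(13/12) + f(1.25) + f(17/12) + ...].
Sum ≈ 2.79711.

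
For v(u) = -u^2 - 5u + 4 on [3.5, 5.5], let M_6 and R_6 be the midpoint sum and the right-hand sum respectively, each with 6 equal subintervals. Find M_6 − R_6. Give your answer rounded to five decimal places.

M_6 ≈ -78.1481481.
R_6 ≈ -82.8703704.
M_6 − R_6 ≈ 4.72222.

4.72222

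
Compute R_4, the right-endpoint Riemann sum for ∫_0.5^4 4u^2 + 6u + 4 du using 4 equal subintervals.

Δu = (4 − 0.5)/4 = 0.875.
Right endpoints: 1.375, 2.25, 3.125, 4.
f(1.375) = 19.8125, f(2.25) = 37.75, f(3.125) = 61.8125, f(4) = 92.
Sum = Δu · [f(1.375) + f(2.25) + f(3.125) + f(4)].
Sum = 184.953125.

184.953125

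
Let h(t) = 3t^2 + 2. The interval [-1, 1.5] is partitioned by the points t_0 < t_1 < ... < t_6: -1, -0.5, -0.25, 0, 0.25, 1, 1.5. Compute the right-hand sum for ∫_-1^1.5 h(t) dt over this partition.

Subinterval widths: 0.5, 0.25, 0.25, 0.25, 0.75, 0.5.
Right endpoints: -0.5, -0.25, 0, 0.25, 1, 1.5.
h(-0.5) = 2.75, h(-0.25) = 2.1875, h(0) = 2, h(0.25) = 2.1875, h(1) = 5, h(1.5) = 8.75.
Sum = Σ Δt_i · h(t_i).
Sum = 11.09375.

11.09375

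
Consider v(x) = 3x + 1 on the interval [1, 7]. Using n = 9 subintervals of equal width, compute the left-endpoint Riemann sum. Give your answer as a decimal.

Δx = (7 − 1)/9 = 2/3.
Left endpoints: 1, 5/3, 7/3, 3, 11/3, 13/3, 5, 17/3, 19/3.
v(1) = 4, v(5/3) = 6, v(7/3) = 8, v(3) = 10, v(11/3) = 12, v(13/3) = 14, v(5) = 16, v(17/3) = 18, v(19/3) = 20.
Sum = Δx · [v(1) + v(5/3) + v(7/3) + ...].
Sum = 72.

72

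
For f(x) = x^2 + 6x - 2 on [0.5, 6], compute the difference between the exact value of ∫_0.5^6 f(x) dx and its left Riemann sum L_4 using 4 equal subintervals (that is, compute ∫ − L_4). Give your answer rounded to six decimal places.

Exact integral: ∫_0.5^6 f(x) dx ≈ 168.20833333.
L_4 = 122.67578125.
Error ≈ 168.20833333 − 122.67578125 ≈ 45.532552.

45.532552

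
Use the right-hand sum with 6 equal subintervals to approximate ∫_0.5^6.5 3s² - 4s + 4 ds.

Δs = (6.5 − 0.5)/6 = 1.
Right endpoints: 1.5, 2.5, 3.5, 4.5, 5.5, 6.5.
f(1.5) = 4.75, f(2.5) = 12.75, f(3.5) = 26.75, f(4.5) = 46.75, f(5.5) = 72.75, f(6.5) = 104.75.
Sum = Δs · [f(1.5) + f(2.5) + f(3.5) + ...].
Sum = 268.5.

268.5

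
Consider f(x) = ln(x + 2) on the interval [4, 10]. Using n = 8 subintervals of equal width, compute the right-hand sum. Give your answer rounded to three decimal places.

13.324

Δx = (10 − 4)/8 = 0.75.
Right endpoints: 4.75, 5.5, 6.25, 7, 7.75, 8.5, 9.25, 10.
f(4.75) ≈ 1.910, f(5.5) ≈ 2.015, f(6.25) ≈ 2.110, f(7) ≈ 2.197, f(7.75) ≈ 2.277, f(8.5) ≈ 2.351, f(9.25) ≈ 2.420, f(10) ≈ 2.485.
Sum = Δx · [f(4.75) + f(5.5) + f(6.25) + ...].
Sum ≈ 13.324.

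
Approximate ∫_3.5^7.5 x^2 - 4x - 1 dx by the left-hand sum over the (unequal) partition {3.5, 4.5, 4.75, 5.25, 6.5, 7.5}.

Subinterval widths: 1, 0.25, 0.5, 1.25, 1.
Left endpoints: 3.5, 4.5, 4.75, 5.25, 6.5.
f(3.5) = -2.75, f(4.5) = 1.25, f(4.75) = 2.5625, f(5.25) = 5.5625, f(6.5) = 15.25.
Sum = Σ Δx_i · f(x_i).
Sum = 21.046875.

21.046875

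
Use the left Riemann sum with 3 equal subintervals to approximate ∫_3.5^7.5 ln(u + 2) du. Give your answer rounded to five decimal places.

Δu = (7.5 − 3.5)/3 = 4/3.
Left endpoints: 3.5, 29/6, 37/6.
f(3.5) ≈ 1.70475, f(29/6) ≈ 1.92181, f(37/6) ≈ 2.10006.
Sum = Δu · [f(3.5) + f(29/6) + f(37/6)].
Sum ≈ 7.63550.

7.63550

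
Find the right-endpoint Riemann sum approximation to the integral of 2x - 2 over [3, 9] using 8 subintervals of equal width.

Δx = (9 − 3)/8 = 0.75.
Right endpoints: 3.75, 4.5, 5.25, 6, 6.75, 7.5, 8.25, 9.
f(3.75) = 5.5, f(4.5) = 7, f(5.25) = 8.5, f(6) = 10, f(6.75) = 11.5, f(7.5) = 13, f(8.25) = 14.5, f(9) = 16.
Sum = Δx · [f(3.75) + f(4.5) + f(5.25) + ...].
Sum = 64.5.

64.5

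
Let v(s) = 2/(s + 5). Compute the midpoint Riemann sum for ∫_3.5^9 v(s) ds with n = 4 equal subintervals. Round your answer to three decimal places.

0.997

Δs = (9 − 3.5)/4 = 1.375.
Midpoints: 4.1875, 5.5625, 6.9375, 8.3125.
v(4.1875) = 32/147, v(5.5625) = 32/169, v(6.9375) = 32/191, v(8.3125) = 32/213.
Sum = Δs · [v(4.1875) + v(5.5625) + v(6.9375) + v(8.3125)].
Sum ≈ 0.997.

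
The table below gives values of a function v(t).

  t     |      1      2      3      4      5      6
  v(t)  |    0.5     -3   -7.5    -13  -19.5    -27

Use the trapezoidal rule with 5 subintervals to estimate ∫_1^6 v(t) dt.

-56.25

Δt = 1.
T_5 = (1/2)·[0.5 + 2·(-3) + 2·(-7.5) + 2·(-13) + 2·(-19.5) + (-27)] = -56.25.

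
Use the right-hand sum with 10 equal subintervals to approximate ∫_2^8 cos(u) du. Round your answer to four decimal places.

0.1588

Δu = (8 − 2)/10 = 0.6.
Right endpoints: 2.6, 3.2, 3.8, 4.4, 5, 5.6, 6.2, 6.8, 7.4, 8.
f(2.6) ≈ -0.8569, f(3.2) ≈ -0.9983, f(3.8) ≈ -0.7910, f(4.4) ≈ -0.3073, f(5) ≈ 0.2837, f(5.6) ≈ 0.7756, f(6.2) ≈ 0.9965, f(6.8) ≈ 0.8694, f(7.4) ≈ 0.4385, f(8) ≈ -0.1455.
Sum = Δu · [f(2.6) + f(3.2) + f(3.8) + ...].
Sum ≈ 0.1588.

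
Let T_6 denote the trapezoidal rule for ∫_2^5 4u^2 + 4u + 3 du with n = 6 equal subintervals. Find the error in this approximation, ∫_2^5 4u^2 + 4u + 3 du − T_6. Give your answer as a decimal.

Exact integral: ∫_2^5 f(u) du = 207.
T_6 = 207.5.
Error = 207 − 207.5 = -0.5.

-0.5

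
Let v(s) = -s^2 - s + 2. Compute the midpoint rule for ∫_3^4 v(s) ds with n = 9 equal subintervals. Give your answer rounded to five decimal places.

Δs = (4 − 3)/9 = 1/9.
Midpoints: 55/18, 19/6, 59/18, 61/18, 3.5, 65/18, 67/18, 23/6, 71/18.
v(55/18) = -3367/324, v(19/6) = -403/36, v(59/18) = -3895/324, v(61/18) = -4171/324, v(3.5) = -13.75, v(65/18) = -4747/324, v(67/18) = -5047/324, v(23/6) = -595/36, v(71/18) = -5671/324.
Sum = Δs · [v(55/18) + v(19/6) + v(59/18) + ...].
Sum ≈ -13.83230.

-13.83230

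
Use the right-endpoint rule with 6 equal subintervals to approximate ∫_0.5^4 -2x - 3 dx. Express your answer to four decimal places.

Δx = (4 − 0.5)/6 = 7/12.
Right endpoints: 13/12, 5/3, 2.25, 17/6, 41/12, 4.
f(13/12) = -31/6, f(5/3) = -19/3, f(2.25) = -7.5, f(17/6) = -26/3, f(41/12) = -59/6, f(4) = -11.
Sum = Δx · [f(13/12) + f(5/3) + f(2.25) + ...].
Sum ≈ -28.2917.

-28.2917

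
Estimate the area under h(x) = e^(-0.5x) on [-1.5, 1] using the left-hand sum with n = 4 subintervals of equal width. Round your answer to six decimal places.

Δx = (1 − (-1.5))/4 = 0.625.
Left endpoints: -1.5, -0.875, -0.25, 0.375.
h(-1.5) ≈ 2.117000, h(-0.875) ≈ 1.548830, h(-0.25) ≈ 1.133148, h(0.375) ≈ 0.829029.
Sum = Δx · [h(-1.5) + h(-0.875) + h(-0.25) + h(0.375)].
Sum ≈ 3.517505.

3.517505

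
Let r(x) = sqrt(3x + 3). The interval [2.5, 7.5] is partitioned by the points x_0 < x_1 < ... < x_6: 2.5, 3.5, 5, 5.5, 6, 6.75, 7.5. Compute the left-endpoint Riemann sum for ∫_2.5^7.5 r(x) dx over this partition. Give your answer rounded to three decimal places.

20.134

Subinterval widths: 1, 1.5, 0.5, 0.5, 0.75, 0.75.
Left endpoints: 2.5, 3.5, 5, 5.5, 6, 6.75.
r(2.5) ≈ 3.240, r(3.5) ≈ 3.674, r(5) ≈ 4.243, r(5.5) ≈ 4.416, r(6) ≈ 4.583, r(6.75) ≈ 4.822.
Sum = Σ Δx_i · r(x_i).
Sum ≈ 20.134.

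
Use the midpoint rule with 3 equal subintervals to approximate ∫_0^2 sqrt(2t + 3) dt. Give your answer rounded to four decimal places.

Δt = (2 − 0)/3 = 2/3.
Midpoints: 1/3, 1, 5/3.
f(1/3) ≈ 1.9149, f(1) ≈ 2.2361, f(5/3) ≈ 2.5166.
Sum = Δt · [f(1/3) + f(1) + f(5/3)].
Sum ≈ 4.4450.

4.4450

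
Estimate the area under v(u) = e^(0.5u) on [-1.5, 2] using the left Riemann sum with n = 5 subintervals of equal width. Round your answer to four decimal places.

3.7515

Δu = (2 − (-1.5))/5 = 0.7.
Left endpoints: -1.5, -0.8, -0.1, 0.6, 1.3.
v(-1.5) ≈ 0.4724, v(-0.8) ≈ 0.6703, v(-0.1) ≈ 0.9512, v(0.6) ≈ 1.3499, v(1.3) ≈ 1.9155.
Sum = Δu · [v(-1.5) + v(-0.8) + v(-0.1) + v(0.6) + v(1.3)].
Sum ≈ 3.7515.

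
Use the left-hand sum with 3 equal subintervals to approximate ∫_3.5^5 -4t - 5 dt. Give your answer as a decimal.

-31.5

Δt = (5 − 3.5)/3 = 0.5.
Left endpoints: 3.5, 4, 4.5.
f(3.5) = -19, f(4) = -21, f(4.5) = -23.
Sum = Δt · [f(3.5) + f(4) + f(4.5)].
Sum = -31.5.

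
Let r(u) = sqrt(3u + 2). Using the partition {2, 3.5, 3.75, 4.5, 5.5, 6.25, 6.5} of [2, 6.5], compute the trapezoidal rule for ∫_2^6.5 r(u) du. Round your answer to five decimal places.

Subinterval widths: 1.5, 0.25, 0.75, 1, 0.75, 0.25.
r(2) ≈ 2.82843, r(3.5) ≈ 3.53553, r(3.75) ≈ 3.64005, r(4.5) ≈ 3.93700, r(5.5) ≈ 4.30116, r(6.25) ≈ 4.55522, r(6.5) ≈ 4.63681.
On each subinterval the trapezoid contributes (Δu_i/2)·[r(u_{i-1}) + r(u_i)].
Sum ≈ 17.10055.

17.10055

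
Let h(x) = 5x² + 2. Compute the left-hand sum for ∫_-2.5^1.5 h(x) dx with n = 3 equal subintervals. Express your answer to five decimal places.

Δx = (1.5 − (-2.5))/3 = 4/3.
Left endpoints: -2.5, -7/6, 1/6.
h(-2.5) = 33.25, h(-7/6) = 317/36, h(1/6) = 77/36.
Sum = Δx · [h(-2.5) + h(-7/6) + h(1/6)].
Sum ≈ 58.92593.

58.92593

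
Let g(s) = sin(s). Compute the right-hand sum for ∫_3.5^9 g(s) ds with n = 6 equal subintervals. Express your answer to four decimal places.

0.3261

Δs = (9 − 3.5)/6 = 11/12.
Right endpoints: 53/12, 16/3, 6.25, 43/6, 97/12, 9.
g(53/12) ≈ -0.9566, g(16/3) ≈ -0.8133, g(6.25) ≈ -0.0332, g(43/6) ≈ 0.7730, g(97/12) ≈ 0.9738, g(9) ≈ 0.4121.
Sum = Δs · [g(53/12) + g(16/3) + g(6.25) + ...].
Sum ≈ 0.3261.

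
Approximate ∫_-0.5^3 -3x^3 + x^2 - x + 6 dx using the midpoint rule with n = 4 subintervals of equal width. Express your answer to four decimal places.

Δx = (3 − (-0.5))/4 = 0.875.
Midpoints: -0.0625, 0.8125, 1.6875, 2.5625.
f(-0.0625) = 24851/4096, f(0.8125) = 17361/4096, f(1.6875) = -29721/4096, f(2.5625) = -165787/4096.
Sum = Δx · [f(-0.0625) + f(0.8125) + f(1.6875) + f(2.5625)].
Sum ≈ -32.7476.

-32.7476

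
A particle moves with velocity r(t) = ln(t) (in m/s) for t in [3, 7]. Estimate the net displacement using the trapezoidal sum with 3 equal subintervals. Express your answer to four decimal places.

6.2976

Δt = (7 − 3)/3 = 4/3.
r(3) ≈ 1.0986, r(13/3) ≈ 1.4663, r(17/3) ≈ 1.7346, r(7) ≈ 1.9459.
T_3 = (Δt/2)·[r(t_0) + 2r(t_1) + 2r(t_2) + r(t_3)].
Sum ≈ 6.2976.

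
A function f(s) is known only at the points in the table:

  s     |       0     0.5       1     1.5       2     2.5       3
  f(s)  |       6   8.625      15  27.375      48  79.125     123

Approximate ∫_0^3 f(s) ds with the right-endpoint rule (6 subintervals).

Δs = 0.5.
Sum = 0.5·[8.625 + 15 + 27.375 + 48 + 79.125 + 123] = 150.5625.

150.5625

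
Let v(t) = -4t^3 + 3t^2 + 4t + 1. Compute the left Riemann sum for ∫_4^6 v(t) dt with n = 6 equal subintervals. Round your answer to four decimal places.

-758.1111

Δt = (6 − 4)/6 = 1/3.
Left endpoints: 4, 13/3, 14/3, 5, 16/3, 17/3.
v(4) = -191, v(13/3) = -6772/27, v(14/3) = -8681/27, v(5) = -404, v(16/3) = -13477/27, v(17/3) = -16412/27.
Sum = Δt · [v(4) + v(13/3) + v(14/3) + ...].
Sum ≈ -758.1111.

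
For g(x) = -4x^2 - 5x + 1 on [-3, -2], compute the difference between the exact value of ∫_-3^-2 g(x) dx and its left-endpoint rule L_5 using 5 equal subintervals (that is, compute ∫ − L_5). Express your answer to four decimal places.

Exact integral: ∫_-3^-2 g(x) dx ≈ -11.833333.
L_5 = -13.36.
Error ≈ -11.833333 − (-13.36) ≈ 1.5267.

1.5267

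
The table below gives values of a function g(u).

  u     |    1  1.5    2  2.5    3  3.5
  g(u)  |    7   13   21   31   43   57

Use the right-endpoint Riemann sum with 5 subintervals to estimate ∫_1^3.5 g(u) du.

Δu = 0.5.
Sum = 0.5·[13 + 21 + 31 + 43 + 57] = 82.5.

82.5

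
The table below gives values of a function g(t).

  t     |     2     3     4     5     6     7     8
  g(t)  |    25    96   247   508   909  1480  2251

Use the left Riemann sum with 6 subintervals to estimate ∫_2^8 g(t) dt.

3265

Δt = 1.
Sum = 1·[25 + 96 + 247 + 508 + 909 + 1480] = 3265.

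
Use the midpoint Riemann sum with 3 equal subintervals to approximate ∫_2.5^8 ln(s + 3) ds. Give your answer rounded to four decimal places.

Δs = (8 − 2.5)/3 = 11/6.
Midpoints: 41/12, 5.25, 85/12.
f(41/12) ≈ 1.8589, f(5.25) ≈ 2.1102, f(85/12) ≈ 2.3109.
Sum = Δs · [f(41/12) + f(5.25) + f(85/12)].
Sum ≈ 11.5133.

11.5133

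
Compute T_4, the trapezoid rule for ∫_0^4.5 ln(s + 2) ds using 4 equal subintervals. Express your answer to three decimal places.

6.244

Δs = (4.5 − 0)/4 = 1.125.
f(0) ≈ 0.693, f(1.125) ≈ 1.139, f(2.25) ≈ 1.447, f(3.375) ≈ 1.682, f(4.5) ≈ 1.872.
T_4 = (Δs/2)·[f(s_0) + 2f(s_1) + 2f(s_2) + 2f(s_3) + f(s_4)].
Sum ≈ 6.244.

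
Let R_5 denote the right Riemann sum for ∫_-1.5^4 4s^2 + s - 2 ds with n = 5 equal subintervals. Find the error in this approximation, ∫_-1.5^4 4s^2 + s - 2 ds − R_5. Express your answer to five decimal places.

-37.71167

Exact integral: ∫_-1.5^4 f(s) ds ≈ 85.7083333.
R_5 = 123.42.
Error ≈ 85.7083333 − 123.42 ≈ -37.71167.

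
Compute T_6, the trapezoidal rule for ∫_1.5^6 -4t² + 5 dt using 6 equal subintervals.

Δt = (6 − 1.5)/6 = 0.75.
f(1.5) = -4, f(2.25) = -15.25, f(3) = -31, f(3.75) = -51.25, f(4.5) = -76, f(5.25) = -105.25, f(6) = -139.
T_6 = (Δt/2)·[f(t_0) + 2f(t_1) + ... + 2f(t_{5}) + f(t_6)].
Sum = -262.6875.

-262.6875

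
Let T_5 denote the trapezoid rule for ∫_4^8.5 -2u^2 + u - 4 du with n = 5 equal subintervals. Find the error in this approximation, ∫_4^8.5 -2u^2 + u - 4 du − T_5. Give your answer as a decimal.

1.215

Exact integral: ∫_4^8.5 f(u) du = -356.625.
T_5 = -357.84.
Error = -356.625 − (-357.84) = 1.215.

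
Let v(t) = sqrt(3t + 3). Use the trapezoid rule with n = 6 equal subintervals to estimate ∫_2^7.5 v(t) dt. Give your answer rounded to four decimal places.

Δt = (7.5 − 2)/6 = 11/12.
v(2) ≈ 3.0000, v(35/12) ≈ 3.4278, v(23/6) ≈ 3.8079, v(4.75) ≈ 4.1533, v(17/3) ≈ 4.4721, v(79/12) ≈ 4.7697, v(7.5) ≈ 5.0498.
T_6 = (Δt/2)·[v(t_0) + 2v(t_1) + ... + 2v(t_{5}) + v(t_6)].
Sum ≈ 22.6011.

22.6011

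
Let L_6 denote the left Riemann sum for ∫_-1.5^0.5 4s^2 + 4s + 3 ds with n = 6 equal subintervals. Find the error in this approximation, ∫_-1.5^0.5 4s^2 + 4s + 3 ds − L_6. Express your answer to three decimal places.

-0.148

Exact integral: ∫_-1.5^0.5 f(s) ds ≈ 6.66667.
L_6 ≈ 6.81481.
Error ≈ 6.66667 − 6.81481 ≈ -0.148.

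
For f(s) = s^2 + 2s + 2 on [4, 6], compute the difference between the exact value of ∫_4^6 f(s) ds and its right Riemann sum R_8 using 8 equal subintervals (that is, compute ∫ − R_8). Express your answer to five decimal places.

Exact integral: ∫_4^6 f(s) ds ≈ 74.6666667.
R_8 = 77.6875.
Error ≈ 74.6666667 − 77.6875 ≈ -3.02083.

-3.02083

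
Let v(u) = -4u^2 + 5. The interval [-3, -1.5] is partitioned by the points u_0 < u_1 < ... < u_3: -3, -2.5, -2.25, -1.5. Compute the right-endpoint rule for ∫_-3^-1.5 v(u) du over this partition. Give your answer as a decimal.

Subinterval widths: 0.5, 0.25, 0.75.
Right endpoints: -2.5, -2.25, -1.5.
v(-2.5) = -20, v(-2.25) = -15.25, v(-1.5) = -4.
Sum = Σ Δu_i · v(u_i).
Sum = -16.8125.

-16.8125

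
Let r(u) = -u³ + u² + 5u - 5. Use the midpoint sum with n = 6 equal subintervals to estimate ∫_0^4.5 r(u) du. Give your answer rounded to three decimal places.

Δu = (4.5 − 0)/6 = 0.75.
Midpoints: 0.375, 1.125, 1.875, 2.625, 3.375, 4.125.
r(0.375) = -1555/512, r(1.125) = 239/512, r(1.875) = 665/512, r(2.625) = -1573/512, r(3.375) = -7771/512, r(4.125) = -19225/512.
Sum = Δu · [r(0.375) + r(1.125) + r(1.875) + ...].
Sum ≈ -42.803.

-42.803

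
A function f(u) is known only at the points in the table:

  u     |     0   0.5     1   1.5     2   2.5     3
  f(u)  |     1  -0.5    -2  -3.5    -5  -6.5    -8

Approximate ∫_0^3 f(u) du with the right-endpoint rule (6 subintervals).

Δu = 0.5.
Sum = 0.5·[(-0.5) + (-2) + (-3.5) + (-5) + (-6.5) + (-8)] = -12.75.

-12.75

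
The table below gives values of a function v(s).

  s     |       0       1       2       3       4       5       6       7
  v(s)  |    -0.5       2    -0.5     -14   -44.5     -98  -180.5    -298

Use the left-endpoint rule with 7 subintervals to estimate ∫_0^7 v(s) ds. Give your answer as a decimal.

Δs = 1.
Sum = 1·[(-0.5) + 2 + (-0.5) + (-14) + (-44.5) + (-98) + (-180.5)] = -336.

-336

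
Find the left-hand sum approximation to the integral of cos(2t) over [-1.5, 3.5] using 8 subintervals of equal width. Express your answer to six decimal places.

Δt = (3.5 − (-1.5))/8 = 0.625.
Left endpoints: -1.5, -0.875, -0.25, 0.375, 1, 1.625, 2.25, 2.875.
f(-1.5) ≈ -0.989992, f(-0.875) ≈ -0.178246, f(-0.25) ≈ 0.877583, f(0.375) ≈ 0.731689, f(1) ≈ -0.416147, f(1.625) ≈ -0.994130, f(2.25) ≈ -0.210796, f(2.875) ≈ 0.861192.
Sum = Δt · [f(-1.5) + f(-0.875) + f(-0.25) + ...].
Sum ≈ -0.199279.

-0.199279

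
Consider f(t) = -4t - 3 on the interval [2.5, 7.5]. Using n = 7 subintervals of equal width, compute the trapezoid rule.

-115

Δt = (7.5 − 2.5)/7 = 5/7.
f(2.5) = -13, f(45/14) = -111/7, f(55/14) = -131/7, f(65/14) = -151/7, f(75/14) = -171/7, f(85/14) = -191/7, f(95/14) = -211/7, f(7.5) = -33.
T_7 = (Δt/2)·[f(t_0) + 2f(t_1) + ... + 2f(t_{6}) + f(t_7)].
Sum = -115.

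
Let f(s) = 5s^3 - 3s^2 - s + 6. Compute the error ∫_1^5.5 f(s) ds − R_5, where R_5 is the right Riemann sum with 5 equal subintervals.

-358.374375

Exact integral: ∫_1^5.5 f(s) ds = 989.578125.
R_5 = 1347.9525.
Error = 989.578125 − 1347.9525 = -358.374375.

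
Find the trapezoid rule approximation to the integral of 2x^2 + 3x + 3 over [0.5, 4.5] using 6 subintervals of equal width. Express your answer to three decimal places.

103.259

Δx = (4.5 − 0.5)/6 = 2/3.
f(0.5) = 5, f(7/6) = 83/9, f(11/6) = 137/9, f(2.5) = 23, f(19/6) = 293/9, f(23/6) = 395/9, f(4.5) = 57.
T_6 = (Δx/2)·[f(x_0) + 2f(x_1) + ... + 2f(x_{5}) + f(x_6)].
Sum ≈ 103.259.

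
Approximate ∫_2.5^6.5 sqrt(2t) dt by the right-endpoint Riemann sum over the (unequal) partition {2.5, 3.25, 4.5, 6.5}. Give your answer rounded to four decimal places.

12.8732

Subinterval widths: 0.75, 1.25, 2.
Right endpoints: 3.25, 4.5, 6.5.
f(3.25) ≈ 2.5495, f(4.5) ≈ 3.0000, f(6.5) ≈ 3.6056.
Sum = Σ Δt_i · f(t_i).
Sum ≈ 12.8732.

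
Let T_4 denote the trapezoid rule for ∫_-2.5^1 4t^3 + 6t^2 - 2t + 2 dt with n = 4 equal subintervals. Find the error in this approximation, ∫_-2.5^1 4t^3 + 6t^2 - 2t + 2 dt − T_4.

Exact integral: ∫_-2.5^1 f(t) dt = 7.4375.
T_4 = 6.09765625.
Error = 7.4375 − 6.09765625 = 1.33984375.

1.33984375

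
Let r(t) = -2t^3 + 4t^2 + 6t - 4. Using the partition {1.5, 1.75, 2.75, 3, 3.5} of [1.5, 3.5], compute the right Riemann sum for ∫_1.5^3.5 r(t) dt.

Subinterval widths: 0.25, 1, 0.25, 0.5.
Right endpoints: 1.75, 2.75, 3, 3.5.
r(1.75) = 8.03125, r(2.75) = 1.15625, r(3) = -4, r(3.5) = -19.75.
Sum = Σ Δt_i · r(t_i).
Sum = -7.7109375.

-7.7109375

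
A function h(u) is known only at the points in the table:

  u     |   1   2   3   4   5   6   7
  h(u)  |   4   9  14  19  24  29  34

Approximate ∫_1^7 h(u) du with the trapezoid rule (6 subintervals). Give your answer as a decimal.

Δu = 1.
T_6 = (1/2)·[4 + 2·9 + 2·14 + 2·19 + 2·24 + 2·29 + 34] = 114.

114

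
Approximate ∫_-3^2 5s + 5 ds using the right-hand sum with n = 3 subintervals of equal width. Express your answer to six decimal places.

33.333333

Δs = (2 − (-3))/3 = 5/3.
Right endpoints: -4/3, 1/3, 2.
f(-4/3) = -5/3, f(1/3) = 20/3, f(2) = 15.
Sum = Δs · [f(-4/3) + f(1/3) + f(2)].
Sum ≈ 33.333333.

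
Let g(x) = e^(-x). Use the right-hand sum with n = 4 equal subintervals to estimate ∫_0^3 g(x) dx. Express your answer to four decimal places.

Δx = (3 − 0)/4 = 0.75.
Right endpoints: 0.75, 1.5, 2.25, 3.
g(0.75) ≈ 0.4724, g(1.5) ≈ 0.2231, g(2.25) ≈ 0.1054, g(3) ≈ 0.0498.
Sum = Δx · [g(0.75) + g(1.5) + g(2.25) + g(3)].
Sum ≈ 0.6380.

0.6380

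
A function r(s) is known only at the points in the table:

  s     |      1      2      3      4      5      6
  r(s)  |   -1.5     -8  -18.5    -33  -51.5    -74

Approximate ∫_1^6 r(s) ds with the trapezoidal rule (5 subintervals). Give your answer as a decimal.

-148.75

Δs = 1.
T_5 = (1/2)·[(-1.5) + 2·(-8) + 2·(-18.5) + 2·(-33) + 2·(-51.5) + (-74)] = -148.75.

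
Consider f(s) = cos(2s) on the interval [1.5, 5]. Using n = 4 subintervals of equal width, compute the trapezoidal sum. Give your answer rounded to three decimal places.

-0.250

Δs = (5 − 1.5)/4 = 0.875.
f(1.5) ≈ -0.990, f(2.375) ≈ 0.038, f(3.25) ≈ 0.977, f(4.125) ≈ -0.386, f(5) ≈ -0.839.
T_4 = (Δs/2)·[f(s_0) + 2f(s_1) + 2f(s_2) + 2f(s_3) + f(s_4)].
Sum ≈ -0.250.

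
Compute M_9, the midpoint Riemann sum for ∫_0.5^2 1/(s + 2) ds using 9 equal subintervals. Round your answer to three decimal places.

0.470

Δs = (2 − 0.5)/9 = 1/6.
Midpoints: 7/12, 0.75, 11/12, 13/12, 1.25, 17/12, 19/12, 1.75, 23/12.
f(7/12) = 12/31, f(0.75) = 4/11, f(11/12) = 12/35, f(13/12) = 12/37, f(1.25) = 4/13, f(17/12) = 12/41, f(19/12) = 12/43, f(1.75) = 4/15, f(23/12) = 12/47.
Sum = Δs · [f(7/12) + f(0.75) + f(11/12) + ...].
Sum ≈ 0.470.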